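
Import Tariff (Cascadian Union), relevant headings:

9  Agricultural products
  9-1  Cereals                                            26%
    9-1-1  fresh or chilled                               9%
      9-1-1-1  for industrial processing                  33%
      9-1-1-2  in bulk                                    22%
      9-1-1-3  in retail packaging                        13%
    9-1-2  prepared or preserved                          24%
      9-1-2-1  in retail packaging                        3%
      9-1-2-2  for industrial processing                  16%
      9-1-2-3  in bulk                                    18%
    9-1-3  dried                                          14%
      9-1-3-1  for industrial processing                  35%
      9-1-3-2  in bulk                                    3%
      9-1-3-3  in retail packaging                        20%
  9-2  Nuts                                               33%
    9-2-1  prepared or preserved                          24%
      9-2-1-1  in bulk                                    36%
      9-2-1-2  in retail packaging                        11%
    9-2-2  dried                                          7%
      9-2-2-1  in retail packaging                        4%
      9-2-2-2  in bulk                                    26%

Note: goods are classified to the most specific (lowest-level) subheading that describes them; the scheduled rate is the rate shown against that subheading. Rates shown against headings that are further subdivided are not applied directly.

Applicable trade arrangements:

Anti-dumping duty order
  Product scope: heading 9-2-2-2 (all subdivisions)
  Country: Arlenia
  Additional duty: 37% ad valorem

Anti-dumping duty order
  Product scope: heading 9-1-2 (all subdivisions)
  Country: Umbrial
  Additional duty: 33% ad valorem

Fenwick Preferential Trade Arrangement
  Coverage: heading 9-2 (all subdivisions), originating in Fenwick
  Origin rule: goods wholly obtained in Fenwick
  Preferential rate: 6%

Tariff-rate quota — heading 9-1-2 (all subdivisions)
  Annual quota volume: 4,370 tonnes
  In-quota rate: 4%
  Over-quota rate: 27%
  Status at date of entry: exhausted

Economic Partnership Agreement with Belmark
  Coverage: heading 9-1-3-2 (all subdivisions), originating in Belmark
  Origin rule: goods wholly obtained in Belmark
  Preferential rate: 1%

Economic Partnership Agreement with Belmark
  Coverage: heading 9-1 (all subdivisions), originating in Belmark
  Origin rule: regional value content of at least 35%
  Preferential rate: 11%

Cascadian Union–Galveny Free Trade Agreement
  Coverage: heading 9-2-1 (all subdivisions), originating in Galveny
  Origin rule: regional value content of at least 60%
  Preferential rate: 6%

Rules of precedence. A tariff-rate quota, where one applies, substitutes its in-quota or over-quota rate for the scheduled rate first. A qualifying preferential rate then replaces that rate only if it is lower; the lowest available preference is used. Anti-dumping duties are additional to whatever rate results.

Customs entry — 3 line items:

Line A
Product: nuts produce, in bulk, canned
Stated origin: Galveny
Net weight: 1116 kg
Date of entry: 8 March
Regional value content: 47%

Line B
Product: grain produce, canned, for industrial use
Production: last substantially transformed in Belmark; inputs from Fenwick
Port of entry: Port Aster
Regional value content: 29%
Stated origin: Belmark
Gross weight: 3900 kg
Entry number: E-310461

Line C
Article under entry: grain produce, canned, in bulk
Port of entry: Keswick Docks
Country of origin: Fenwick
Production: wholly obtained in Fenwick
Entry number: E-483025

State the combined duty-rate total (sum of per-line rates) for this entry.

90%

Line A: nuts → 9-2; canned → 9-2-1; in bulk → 9-2-1-1. Scheduled 36%. Galveny agreement on 9-2-1: RVC < 60%. → 36%.
Line B: grain → 9-1; canned → 9-1-2; for industrial use → 9-1-2-2. Scheduled 16%. quota on 9-1-2 exhausted → over-quota 27%; Belmark agreement on 9-1-3-2: 9-1-2-2 not covered; Belmark agreement on 9-1: RVC < 35%. → 27%.
Line C: grain → 9-1; canned → 9-1-2; in bulk → 9-1-2-3. Scheduled 18%. quota on 9-1-2 exhausted → over-quota 27%; Fenwick agreement on 9-2: 9-1-2-3 not covered. → 27%.
Sum: 36% + 27% + 27% = 90%.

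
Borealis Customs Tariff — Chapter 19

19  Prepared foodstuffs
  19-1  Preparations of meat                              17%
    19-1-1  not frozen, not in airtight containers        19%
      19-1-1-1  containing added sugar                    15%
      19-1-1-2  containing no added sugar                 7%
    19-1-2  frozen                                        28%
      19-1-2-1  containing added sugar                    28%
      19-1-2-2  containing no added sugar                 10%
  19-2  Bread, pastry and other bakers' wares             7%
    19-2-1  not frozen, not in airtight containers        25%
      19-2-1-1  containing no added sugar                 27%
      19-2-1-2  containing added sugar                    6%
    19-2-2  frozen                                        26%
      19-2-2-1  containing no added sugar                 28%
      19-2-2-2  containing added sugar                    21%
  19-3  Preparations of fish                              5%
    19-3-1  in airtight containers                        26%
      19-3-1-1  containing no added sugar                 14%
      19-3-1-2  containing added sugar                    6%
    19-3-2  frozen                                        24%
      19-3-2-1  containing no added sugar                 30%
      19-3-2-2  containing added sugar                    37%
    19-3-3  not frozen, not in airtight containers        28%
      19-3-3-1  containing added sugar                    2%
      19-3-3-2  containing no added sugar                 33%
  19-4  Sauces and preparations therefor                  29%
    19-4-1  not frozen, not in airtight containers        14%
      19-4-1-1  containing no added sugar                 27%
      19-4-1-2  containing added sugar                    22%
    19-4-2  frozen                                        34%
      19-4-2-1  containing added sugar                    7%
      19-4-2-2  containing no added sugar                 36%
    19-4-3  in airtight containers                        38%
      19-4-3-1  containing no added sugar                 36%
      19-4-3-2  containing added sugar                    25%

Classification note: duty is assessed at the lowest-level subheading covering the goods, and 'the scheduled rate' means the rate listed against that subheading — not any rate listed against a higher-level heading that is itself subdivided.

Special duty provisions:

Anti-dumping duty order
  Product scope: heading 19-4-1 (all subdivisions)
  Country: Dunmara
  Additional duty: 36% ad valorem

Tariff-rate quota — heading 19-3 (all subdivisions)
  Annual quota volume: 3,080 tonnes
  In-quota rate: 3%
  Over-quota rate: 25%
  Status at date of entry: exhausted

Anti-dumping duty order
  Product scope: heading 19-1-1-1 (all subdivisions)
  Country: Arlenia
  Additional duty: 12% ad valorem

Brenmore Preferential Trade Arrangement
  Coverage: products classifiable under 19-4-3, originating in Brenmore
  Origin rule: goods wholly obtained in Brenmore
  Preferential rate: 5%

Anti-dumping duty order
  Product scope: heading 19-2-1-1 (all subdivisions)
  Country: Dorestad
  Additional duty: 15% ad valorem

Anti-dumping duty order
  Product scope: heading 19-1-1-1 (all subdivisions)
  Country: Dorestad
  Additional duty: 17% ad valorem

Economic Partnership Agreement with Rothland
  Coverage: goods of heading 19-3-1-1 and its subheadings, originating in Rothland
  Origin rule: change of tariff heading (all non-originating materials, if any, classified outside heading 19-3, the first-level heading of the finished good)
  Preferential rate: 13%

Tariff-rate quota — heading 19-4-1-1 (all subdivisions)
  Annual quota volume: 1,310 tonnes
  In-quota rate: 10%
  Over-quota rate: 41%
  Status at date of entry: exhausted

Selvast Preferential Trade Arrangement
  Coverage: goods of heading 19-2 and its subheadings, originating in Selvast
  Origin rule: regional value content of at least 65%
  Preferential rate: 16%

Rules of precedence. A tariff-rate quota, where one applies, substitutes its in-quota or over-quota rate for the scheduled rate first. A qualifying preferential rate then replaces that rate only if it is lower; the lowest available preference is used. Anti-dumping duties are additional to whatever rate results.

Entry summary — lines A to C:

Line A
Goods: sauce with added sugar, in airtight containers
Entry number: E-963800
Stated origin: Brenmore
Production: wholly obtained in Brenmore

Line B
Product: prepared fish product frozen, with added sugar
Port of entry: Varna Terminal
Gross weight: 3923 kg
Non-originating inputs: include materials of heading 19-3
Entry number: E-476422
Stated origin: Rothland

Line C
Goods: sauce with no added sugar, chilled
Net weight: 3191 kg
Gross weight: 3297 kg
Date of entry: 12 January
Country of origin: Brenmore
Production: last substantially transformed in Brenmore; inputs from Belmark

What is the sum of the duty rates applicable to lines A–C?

71%

Line A: sauce → 19-4; in airtight containers → 19-4-3; with added sugar → 19-4-3-2. Scheduled 25%. Brenmore agreement on 19-4-3: wholly obtained → 5% available; preferential 5%. → 5%.
Line B: prepared fish product → 19-3; frozen → 19-3-2; with added sugar → 19-3-2-2. Scheduled 37%. quota on 19-3 exhausted → over-quota 25%; Rothland agreement on 19-3-1-1: 19-3-2-2 not covered. → 25%.
Line C: sauce → 19-4; chilled → 19-4-1; with no added sugar → 19-4-1-1. Scheduled 27%. quota on 19-4-1-1 exhausted → over-quota 41%; Brenmore agreement on 19-4-3: 19-4-1-1 not covered. → 41%.
Sum: 5% + 25% + 41% = 71%.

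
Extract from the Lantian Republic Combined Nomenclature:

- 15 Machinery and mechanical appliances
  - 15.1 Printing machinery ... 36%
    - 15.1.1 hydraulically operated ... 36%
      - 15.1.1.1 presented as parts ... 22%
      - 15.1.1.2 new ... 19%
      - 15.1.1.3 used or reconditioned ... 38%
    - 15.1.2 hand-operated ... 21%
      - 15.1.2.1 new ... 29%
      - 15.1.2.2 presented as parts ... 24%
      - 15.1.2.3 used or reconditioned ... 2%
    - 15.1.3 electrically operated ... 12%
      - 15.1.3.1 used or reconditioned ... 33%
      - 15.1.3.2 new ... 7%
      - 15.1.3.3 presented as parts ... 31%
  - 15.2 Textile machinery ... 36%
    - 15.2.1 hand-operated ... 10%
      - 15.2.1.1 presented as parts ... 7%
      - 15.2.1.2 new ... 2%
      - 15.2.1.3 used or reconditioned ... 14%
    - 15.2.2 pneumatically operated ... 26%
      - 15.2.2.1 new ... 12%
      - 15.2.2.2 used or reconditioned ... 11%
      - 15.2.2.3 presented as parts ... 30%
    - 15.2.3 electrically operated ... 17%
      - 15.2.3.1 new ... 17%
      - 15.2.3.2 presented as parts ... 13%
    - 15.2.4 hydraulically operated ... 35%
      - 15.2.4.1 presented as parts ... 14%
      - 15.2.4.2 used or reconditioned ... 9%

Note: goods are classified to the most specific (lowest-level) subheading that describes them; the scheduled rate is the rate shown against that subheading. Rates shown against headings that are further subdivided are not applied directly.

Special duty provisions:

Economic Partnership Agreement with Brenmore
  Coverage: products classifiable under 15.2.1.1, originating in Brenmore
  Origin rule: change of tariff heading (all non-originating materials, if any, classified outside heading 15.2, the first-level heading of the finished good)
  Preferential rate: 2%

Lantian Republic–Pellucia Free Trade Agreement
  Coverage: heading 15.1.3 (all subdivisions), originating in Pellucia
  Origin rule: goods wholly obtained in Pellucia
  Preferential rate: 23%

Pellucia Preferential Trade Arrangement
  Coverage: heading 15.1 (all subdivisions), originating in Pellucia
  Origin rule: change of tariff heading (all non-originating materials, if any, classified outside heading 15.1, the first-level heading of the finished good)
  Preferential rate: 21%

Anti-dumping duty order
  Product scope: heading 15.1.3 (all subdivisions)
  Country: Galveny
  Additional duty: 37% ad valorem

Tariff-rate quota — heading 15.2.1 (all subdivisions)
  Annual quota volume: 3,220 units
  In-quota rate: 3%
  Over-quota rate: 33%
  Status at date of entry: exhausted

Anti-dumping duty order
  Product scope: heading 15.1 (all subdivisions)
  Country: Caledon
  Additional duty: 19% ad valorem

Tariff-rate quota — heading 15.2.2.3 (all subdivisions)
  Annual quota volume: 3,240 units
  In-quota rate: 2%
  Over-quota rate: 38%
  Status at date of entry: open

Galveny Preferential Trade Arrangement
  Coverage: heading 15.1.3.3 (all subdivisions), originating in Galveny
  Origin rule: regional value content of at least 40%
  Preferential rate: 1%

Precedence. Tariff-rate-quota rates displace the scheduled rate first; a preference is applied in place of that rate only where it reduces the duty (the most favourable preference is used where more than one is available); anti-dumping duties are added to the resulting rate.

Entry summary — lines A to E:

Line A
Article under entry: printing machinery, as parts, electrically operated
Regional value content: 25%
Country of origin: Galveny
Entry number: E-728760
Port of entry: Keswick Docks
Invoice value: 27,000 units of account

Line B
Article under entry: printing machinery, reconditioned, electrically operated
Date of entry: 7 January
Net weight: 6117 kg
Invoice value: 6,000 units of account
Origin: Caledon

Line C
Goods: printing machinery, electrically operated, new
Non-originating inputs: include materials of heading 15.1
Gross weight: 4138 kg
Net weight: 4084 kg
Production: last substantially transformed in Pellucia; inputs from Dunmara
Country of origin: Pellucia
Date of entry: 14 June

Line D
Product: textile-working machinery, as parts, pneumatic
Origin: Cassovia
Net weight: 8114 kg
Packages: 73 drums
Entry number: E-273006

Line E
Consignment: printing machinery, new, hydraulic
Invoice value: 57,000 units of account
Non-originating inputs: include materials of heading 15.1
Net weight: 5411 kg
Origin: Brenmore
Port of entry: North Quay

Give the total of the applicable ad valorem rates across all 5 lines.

148%

Line A: printing → 15.1; electrically operated → 15.1.3; as parts → 15.1.3.3. Scheduled 31%. Galveny agreement on 15.1.3.3: RVC < 40%; anti-dumping (Galveny, 15.1.3): +37%; total 31% + 37% = 68%. → 68%.
Line B: printing → 15.1; electrically operated → 15.1.3; reconditioned → 15.1.3.1. Scheduled 33%. anti-dumping (Caledon, 15.1): +19%; total 33% + 19% = 52%. → 52%.
Line C: printing → 15.1; electrically operated → 15.1.3; new → 15.1.3.2. Scheduled 7%. Pellucia agreement on 15.1.3: not wholly obtained; Pellucia agreement on 15.1: CTH not met. → 7%.
Line D: textile-working → 15.2; pneumatic → 15.2.2; as parts → 15.2.2.3. Scheduled 30%. quota on 15.2.2.3 open → in-quota 2%. → 2%.
Line E: printing → 15.1; hydraulic → 15.1.1; new → 15.1.1.2. Scheduled 19%. Brenmore agreement on 15.2.1.1: 15.1.1.2 not covered. → 19%.
Sum: 68% + 52% + 7% + 2% + 19% = 148%.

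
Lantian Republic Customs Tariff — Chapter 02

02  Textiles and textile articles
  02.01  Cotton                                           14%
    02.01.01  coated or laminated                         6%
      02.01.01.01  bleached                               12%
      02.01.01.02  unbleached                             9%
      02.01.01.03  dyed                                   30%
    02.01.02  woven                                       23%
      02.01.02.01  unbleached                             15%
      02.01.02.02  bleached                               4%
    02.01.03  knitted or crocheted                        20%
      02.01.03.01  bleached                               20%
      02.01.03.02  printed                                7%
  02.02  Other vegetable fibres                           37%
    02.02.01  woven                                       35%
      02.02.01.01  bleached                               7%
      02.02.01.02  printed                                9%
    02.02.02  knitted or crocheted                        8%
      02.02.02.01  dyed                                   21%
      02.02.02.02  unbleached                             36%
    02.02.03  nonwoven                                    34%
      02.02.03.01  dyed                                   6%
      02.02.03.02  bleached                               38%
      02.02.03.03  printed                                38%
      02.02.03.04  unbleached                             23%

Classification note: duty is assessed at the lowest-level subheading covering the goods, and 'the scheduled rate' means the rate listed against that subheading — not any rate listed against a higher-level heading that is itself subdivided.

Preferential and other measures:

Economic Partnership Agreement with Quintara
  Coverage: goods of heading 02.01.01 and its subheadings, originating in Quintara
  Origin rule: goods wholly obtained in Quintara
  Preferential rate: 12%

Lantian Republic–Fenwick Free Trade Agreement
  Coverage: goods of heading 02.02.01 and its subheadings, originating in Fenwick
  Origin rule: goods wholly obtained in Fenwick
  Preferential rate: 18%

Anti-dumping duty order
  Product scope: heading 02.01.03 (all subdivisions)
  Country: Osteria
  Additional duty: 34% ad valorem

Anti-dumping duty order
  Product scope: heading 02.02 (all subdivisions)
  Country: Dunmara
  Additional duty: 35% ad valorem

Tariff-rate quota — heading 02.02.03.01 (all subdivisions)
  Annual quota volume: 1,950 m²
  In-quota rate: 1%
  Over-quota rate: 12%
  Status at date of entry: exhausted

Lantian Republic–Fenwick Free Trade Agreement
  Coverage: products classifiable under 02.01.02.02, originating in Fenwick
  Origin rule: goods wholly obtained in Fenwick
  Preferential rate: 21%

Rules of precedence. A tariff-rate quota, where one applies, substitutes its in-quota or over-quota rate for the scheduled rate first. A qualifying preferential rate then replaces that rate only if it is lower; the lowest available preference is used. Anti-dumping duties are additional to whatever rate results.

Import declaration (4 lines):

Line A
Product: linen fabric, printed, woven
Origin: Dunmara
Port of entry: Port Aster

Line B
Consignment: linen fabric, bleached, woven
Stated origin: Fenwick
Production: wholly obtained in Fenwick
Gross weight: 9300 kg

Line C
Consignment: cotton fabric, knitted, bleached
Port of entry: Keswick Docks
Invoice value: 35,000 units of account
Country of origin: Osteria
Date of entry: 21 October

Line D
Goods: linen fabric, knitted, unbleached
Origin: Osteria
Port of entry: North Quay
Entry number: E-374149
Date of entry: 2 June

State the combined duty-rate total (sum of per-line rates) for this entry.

141%

Line A: linen → 02.02; woven → 02.02.01; printed → 02.02.01.02. Scheduled 9%. anti-dumping (Dunmara, 02.02): +35%; total 9% + 35% = 44%. → 44%.
Line B: linen → 02.02; woven → 02.02.01; bleached → 02.02.01.01. Scheduled 7%. Fenwick agreement on 02.02.01: wholly obtained → 18% available; Fenwick agreement on 02.01.02.02: 02.02.01.01 not covered; preference 18% not lower than 7% → no reduction. → 7%.
Line C: cotton → 02.01; knitted → 02.01.03; bleached → 02.01.03.01. Scheduled 20%. anti-dumping (Osteria, 02.01.03): +34%; total 20% + 34% = 54%. → 54%.
Line D: linen → 02.02; knitted → 02.02.02; unbleached → 02.02.02.02. Scheduled 36%. No special measure applies. → 36%.
Sum: 44% + 7% + 54% + 36% = 141%.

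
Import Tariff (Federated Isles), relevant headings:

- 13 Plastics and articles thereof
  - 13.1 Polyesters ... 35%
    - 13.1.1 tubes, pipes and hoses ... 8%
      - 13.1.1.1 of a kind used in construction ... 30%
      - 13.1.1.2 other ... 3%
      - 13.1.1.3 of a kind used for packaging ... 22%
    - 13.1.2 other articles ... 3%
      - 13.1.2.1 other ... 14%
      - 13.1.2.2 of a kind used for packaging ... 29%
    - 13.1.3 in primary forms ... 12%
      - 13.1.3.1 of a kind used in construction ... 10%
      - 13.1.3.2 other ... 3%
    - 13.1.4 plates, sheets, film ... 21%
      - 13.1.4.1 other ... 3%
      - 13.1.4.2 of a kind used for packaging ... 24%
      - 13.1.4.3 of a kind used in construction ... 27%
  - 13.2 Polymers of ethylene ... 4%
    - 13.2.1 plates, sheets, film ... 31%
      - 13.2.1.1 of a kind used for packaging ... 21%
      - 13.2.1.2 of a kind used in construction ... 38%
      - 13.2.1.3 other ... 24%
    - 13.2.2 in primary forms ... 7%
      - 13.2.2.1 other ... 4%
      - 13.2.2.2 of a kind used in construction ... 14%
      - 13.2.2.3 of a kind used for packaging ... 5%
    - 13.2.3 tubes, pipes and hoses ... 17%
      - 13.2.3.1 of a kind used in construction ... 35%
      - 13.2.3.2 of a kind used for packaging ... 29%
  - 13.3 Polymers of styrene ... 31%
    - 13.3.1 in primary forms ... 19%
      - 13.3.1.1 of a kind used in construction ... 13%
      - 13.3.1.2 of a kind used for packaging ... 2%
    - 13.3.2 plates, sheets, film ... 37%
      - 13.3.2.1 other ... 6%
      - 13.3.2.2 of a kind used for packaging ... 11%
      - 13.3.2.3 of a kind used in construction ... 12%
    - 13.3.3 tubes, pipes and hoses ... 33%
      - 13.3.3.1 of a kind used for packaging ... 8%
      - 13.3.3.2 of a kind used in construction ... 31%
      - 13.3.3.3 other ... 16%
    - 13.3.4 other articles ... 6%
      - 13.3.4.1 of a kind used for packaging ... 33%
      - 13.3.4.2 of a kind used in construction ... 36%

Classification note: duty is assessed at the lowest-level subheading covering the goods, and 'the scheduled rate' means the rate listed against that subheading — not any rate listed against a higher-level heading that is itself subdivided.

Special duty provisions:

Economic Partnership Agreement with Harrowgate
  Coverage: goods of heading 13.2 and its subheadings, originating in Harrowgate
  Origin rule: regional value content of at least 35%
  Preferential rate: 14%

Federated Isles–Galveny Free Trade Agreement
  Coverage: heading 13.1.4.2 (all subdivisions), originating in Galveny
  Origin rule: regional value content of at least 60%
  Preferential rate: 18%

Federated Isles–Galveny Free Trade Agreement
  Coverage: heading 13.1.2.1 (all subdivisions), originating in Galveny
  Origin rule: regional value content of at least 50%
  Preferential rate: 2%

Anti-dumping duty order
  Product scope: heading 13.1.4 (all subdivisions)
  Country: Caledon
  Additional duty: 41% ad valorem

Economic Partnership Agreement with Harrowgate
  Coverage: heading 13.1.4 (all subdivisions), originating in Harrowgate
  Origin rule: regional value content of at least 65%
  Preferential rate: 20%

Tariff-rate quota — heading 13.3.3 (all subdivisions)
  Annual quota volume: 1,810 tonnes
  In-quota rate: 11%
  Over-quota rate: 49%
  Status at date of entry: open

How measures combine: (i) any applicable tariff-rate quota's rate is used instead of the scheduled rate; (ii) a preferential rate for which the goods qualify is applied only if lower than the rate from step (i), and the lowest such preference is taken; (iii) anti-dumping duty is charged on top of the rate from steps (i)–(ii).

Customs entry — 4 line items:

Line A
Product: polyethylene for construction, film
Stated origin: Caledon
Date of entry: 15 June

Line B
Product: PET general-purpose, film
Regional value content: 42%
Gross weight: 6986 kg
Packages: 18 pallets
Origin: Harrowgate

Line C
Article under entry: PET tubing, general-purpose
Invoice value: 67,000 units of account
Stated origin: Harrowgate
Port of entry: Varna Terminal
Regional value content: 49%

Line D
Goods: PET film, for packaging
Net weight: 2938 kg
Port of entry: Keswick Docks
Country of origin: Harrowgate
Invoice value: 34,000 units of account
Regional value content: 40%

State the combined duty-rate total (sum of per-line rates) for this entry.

Line A: polyethylene → 13.2; film → 13.2.1; for construction → 13.2.1.2. Scheduled 38%. No special measure applies. → 38%.
Line B: PET → 13.1; film → 13.1.4; general-purpose → 13.1.4.1. Scheduled 3%. Harrowgate agreement on 13.2: 13.1.4.1 not covered; Harrowgate agreement on 13.1.4: RVC < 65%. → 3%.
Line C: PET → 13.1; tubing → 13.1.1; general-purpose → 13.1.1.2. Scheduled 3%. Harrowgate agreement on 13.2: 13.1.1.2 not covered; Harrowgate agreement on 13.1.4: 13.1.1.2 not covered. → 3%.
Line D: PET → 13.1; film → 13.1.4; for packaging → 13.1.4.2. Scheduled 24%. Harrowgate agreement on 13.2: 13.1.4.2 not covered; Harrowgate agreement on 13.1.4: RVC < 65%. → 24%.
Sum: 38% + 3% + 3% + 24% = 68%.

68%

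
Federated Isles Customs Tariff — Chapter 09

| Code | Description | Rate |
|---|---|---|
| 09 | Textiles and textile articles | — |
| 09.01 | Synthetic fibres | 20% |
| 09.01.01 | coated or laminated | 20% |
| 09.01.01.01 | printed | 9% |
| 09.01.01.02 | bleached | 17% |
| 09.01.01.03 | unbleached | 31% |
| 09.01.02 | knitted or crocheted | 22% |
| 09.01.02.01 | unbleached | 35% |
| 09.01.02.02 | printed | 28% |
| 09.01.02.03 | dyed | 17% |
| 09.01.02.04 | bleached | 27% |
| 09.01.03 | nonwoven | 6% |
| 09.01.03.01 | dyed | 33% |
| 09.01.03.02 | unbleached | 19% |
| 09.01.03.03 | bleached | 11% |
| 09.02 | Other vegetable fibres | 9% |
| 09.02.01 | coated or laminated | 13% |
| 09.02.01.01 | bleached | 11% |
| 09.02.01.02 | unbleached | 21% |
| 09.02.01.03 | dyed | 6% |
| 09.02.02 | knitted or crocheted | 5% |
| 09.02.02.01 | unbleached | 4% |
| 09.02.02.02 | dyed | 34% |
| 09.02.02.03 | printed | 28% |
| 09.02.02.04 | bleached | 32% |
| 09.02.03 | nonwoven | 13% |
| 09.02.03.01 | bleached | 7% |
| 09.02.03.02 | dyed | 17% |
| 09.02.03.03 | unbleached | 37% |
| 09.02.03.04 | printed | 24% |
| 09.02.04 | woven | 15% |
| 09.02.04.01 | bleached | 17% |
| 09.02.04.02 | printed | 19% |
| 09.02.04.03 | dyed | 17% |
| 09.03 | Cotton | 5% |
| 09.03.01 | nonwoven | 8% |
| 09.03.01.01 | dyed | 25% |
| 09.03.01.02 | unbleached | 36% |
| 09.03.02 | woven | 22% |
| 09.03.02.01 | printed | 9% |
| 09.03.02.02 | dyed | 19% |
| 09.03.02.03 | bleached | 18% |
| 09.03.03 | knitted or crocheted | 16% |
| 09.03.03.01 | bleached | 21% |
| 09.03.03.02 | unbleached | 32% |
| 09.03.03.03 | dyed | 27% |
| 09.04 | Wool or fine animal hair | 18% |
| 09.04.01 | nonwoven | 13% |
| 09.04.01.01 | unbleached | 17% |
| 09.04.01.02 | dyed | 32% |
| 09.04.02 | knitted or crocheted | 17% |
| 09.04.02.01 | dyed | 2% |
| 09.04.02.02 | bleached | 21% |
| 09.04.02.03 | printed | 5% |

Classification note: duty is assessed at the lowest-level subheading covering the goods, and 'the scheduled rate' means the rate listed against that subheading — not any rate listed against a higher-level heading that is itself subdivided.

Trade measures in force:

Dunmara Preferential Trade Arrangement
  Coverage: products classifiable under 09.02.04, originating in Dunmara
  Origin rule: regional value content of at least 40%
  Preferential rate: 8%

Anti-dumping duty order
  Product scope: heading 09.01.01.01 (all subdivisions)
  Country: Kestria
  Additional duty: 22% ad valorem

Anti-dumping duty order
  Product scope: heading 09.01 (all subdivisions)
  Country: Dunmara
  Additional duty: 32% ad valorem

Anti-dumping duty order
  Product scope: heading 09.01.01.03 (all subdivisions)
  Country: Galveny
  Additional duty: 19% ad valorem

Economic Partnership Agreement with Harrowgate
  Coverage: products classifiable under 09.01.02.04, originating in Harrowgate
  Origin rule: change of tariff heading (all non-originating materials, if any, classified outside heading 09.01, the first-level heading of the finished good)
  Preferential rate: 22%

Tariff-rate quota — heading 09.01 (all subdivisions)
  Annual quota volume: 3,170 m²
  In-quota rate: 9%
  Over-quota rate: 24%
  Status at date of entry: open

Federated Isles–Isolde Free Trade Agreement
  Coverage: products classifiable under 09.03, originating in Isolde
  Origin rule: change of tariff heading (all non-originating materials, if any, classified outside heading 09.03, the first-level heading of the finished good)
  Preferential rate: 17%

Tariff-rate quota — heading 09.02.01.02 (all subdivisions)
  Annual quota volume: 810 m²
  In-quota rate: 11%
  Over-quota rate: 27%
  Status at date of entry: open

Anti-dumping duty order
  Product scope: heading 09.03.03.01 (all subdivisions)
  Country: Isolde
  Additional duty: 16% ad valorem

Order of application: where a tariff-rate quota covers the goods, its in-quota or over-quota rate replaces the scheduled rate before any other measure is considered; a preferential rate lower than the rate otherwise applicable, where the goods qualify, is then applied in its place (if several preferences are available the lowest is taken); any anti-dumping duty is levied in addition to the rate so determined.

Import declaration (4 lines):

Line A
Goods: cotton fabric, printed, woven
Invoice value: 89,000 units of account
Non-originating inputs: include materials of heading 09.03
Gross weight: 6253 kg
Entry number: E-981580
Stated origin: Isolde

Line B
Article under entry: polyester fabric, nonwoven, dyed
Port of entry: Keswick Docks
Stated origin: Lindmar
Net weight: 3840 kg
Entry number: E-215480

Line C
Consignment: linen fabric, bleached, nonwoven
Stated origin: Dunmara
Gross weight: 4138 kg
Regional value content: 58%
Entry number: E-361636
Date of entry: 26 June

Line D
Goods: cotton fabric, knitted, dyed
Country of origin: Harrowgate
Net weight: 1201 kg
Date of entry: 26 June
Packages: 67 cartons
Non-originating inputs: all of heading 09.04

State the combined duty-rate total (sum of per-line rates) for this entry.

52%

Line A: cotton → 09.03; woven → 09.03.02; printed → 09.03.02.01. Scheduled 9%. Isolde agreement on 09.03: CTH not met. → 9%.
Line B: polyester → 09.01; nonwoven → 09.01.03; dyed → 09.01.03.01. Scheduled 33%. quota on 09.01 open → in-quota 9%. → 9%.
Line C: linen → 09.02; nonwoven → 09.02.03; bleached → 09.02.03.01. Scheduled 7%. Dunmara agreement on 09.02.04: 09.02.03.01 not covered. → 7%.
Line D: cotton → 09.03; knitted → 09.03.03; dyed → 09.03.03.03. Scheduled 27%. Harrowgate agreement on 09.01.02.04: 09.03.03.03 not covered. → 27%.
Sum: 9% + 9% + 7% + 27% = 52%.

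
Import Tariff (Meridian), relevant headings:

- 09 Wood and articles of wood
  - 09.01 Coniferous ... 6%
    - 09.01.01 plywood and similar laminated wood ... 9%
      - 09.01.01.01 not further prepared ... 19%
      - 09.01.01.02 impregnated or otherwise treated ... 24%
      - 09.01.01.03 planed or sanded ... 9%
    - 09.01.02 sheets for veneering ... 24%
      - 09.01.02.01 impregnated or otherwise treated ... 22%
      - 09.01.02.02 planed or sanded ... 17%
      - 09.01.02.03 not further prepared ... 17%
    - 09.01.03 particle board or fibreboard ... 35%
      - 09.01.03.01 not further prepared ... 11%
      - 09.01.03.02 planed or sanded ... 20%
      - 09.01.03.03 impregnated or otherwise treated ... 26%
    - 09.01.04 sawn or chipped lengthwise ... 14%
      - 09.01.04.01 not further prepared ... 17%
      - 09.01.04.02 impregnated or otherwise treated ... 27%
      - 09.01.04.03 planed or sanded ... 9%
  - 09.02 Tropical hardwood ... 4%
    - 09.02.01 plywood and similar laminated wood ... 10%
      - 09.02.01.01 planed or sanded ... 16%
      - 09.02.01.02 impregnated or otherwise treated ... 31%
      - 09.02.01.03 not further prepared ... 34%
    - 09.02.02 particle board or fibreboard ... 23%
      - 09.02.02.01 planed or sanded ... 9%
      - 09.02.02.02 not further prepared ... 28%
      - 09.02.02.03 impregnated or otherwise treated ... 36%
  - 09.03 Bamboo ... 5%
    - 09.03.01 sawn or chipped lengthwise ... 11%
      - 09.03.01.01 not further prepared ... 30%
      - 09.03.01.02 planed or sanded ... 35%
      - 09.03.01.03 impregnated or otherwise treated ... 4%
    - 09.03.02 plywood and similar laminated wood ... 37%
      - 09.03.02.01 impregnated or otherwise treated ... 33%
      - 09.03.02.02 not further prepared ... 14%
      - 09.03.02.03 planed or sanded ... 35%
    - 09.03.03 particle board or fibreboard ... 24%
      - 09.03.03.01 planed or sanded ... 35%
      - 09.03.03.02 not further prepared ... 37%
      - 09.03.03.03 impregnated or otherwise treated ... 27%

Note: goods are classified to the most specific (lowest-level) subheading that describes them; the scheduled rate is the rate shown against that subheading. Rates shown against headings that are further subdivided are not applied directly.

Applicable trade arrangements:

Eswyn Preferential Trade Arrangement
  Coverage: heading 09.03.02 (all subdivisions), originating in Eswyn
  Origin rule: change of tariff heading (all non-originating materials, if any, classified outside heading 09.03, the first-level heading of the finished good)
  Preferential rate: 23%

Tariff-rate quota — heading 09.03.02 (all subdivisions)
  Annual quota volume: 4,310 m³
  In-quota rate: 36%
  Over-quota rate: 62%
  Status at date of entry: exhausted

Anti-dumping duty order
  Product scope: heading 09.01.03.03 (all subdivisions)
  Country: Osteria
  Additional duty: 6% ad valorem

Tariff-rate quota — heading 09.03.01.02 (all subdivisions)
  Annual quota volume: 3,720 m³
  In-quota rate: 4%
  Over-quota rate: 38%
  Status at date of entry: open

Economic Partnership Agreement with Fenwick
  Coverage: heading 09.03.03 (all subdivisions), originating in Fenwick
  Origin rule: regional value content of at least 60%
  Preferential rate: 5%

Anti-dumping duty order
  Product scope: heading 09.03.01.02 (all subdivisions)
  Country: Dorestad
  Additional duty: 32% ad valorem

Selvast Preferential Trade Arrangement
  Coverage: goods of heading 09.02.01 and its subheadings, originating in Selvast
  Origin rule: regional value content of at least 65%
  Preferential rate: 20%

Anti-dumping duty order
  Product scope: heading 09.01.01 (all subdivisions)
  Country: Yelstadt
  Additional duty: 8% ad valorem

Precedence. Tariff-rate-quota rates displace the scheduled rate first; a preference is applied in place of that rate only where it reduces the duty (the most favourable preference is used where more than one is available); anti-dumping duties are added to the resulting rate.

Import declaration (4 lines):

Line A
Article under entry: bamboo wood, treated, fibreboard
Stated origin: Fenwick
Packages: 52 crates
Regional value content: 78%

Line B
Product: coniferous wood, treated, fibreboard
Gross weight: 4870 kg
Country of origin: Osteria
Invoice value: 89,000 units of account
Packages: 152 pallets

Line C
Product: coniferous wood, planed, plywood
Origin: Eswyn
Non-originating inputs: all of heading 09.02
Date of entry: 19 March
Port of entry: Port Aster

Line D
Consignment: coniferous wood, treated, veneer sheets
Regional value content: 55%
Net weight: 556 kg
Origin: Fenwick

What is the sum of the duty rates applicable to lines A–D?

68%

Line A: bamboo → 09.03; fibreboard → 09.03.03; treated → 09.03.03.03. Scheduled 27%. Fenwick agreement on 09.03.03: RVC ≥ 60% → 5% available; preferential 5%. → 5%.
Line B: coniferous → 09.01; fibreboard → 09.01.03; treated → 09.01.03.03. Scheduled 26%. anti-dumping (Osteria, 09.01.03.03): +6%; total 26% + 6% = 32%. → 32%.
Line C: coniferous → 09.01; plywood → 09.01.01; planed → 09.01.01.03. Scheduled 9%. Eswyn agreement on 09.03.02: 09.01.01.03 not covered. → 9%.
Line D: coniferous → 09.01; veneer sheets → 09.01.02; treated → 09.01.02.01. Scheduled 22%. Fenwick agreement on 09.03.03: 09.01.02.01 not covered. → 22%.
Sum: 5% + 32% + 9% + 22% = 68%.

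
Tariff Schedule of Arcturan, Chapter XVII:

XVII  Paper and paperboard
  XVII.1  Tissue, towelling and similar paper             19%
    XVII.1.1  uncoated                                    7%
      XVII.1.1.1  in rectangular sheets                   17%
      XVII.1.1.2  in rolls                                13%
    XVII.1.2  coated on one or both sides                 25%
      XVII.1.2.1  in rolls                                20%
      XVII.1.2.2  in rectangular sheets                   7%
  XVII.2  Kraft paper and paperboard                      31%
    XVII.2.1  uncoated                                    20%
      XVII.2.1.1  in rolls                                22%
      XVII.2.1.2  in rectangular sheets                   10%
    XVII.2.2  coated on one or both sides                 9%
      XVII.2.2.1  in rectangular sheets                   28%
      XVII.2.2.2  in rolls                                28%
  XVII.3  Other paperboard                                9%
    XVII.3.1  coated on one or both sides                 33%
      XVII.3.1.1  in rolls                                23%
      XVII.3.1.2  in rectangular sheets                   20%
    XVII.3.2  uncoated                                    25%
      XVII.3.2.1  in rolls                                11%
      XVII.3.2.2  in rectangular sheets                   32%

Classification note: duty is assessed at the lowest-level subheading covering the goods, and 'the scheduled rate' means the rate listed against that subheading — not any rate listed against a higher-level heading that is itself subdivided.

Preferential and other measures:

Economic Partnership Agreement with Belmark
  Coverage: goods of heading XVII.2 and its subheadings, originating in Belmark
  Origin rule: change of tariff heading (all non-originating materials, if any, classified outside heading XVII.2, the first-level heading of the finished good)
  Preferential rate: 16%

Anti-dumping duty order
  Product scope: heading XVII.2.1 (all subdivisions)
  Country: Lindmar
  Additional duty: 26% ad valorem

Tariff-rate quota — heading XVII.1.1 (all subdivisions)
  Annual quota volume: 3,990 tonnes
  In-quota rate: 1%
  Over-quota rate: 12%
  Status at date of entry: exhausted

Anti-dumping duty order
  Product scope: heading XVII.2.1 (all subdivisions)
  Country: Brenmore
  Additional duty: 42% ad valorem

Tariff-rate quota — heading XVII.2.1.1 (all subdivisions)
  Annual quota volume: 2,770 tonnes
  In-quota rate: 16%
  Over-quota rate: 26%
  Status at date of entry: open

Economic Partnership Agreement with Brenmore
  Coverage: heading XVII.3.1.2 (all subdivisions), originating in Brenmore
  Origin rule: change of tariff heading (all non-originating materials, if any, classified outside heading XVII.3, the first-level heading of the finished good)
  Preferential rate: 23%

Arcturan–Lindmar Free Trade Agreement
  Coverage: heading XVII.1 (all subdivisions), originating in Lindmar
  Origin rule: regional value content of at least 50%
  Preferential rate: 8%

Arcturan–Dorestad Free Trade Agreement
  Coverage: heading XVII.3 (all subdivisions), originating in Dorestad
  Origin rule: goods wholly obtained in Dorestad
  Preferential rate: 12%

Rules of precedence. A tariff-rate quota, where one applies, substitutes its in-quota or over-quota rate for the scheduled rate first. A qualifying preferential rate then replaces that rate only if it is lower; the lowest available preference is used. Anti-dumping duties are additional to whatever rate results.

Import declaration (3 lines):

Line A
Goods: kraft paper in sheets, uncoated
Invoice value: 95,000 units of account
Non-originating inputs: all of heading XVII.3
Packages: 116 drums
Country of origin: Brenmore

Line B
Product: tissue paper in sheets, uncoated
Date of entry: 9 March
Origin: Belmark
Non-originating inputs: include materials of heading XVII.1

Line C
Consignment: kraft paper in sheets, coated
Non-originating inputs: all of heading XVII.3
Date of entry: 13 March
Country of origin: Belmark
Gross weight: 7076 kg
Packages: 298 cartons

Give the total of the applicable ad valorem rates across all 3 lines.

Line A: kraft paper → XVII.2; uncoated → XVII.2.1; in sheets → XVII.2.1.2. Scheduled 10%. Brenmore agreement on XVII.3.1.2: XVII.2.1.2 not covered; anti-dumping (Brenmore, XVII.2.1): +42%; total 10% + 42% = 52%. → 52%.
Line B: tissue paper → XVII.1; uncoated → XVII.1.1; in sheets → XVII.1.1.1. Scheduled 17%. quota on XVII.1.1 exhausted → over-quota 12%; Belmark agreement on XVII.2: XVII.1.1.1 not covered. → 12%.
Line C: kraft paper → XVII.2; coated → XVII.2.2; in sheets → XVII.2.2.1. Scheduled 28%. Belmark agreement on XVII.2: CTH met → 16% available; preferential 16%. → 16%.
Sum: 52% + 12% + 16% = 80%.

80%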